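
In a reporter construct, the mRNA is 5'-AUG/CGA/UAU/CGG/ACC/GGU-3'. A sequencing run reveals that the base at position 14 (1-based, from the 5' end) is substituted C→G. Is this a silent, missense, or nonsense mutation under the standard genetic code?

missense

Position 14 falls in codon 5: ACC → Thr.
After the substitution the codon is AGC → Ser.
Thr ≠ Ser, so this is a missense mutation.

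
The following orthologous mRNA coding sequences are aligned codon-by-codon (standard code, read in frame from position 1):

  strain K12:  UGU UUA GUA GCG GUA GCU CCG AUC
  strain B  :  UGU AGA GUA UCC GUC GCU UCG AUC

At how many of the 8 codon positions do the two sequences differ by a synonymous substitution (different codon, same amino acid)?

Codon 1: UGU Cys / UGU Cys — identical.
Codon 2: UUA Leu / AGA Arg — nonsynonymous.
Codon 3: GUA Val / GUA Val — identical.
Codon 4: GCG Ala / UCC Ser — nonsynonymous.
Codon 5: GUA Val / GUC Val — synonymous.
Codon 6: GCU Ala / GCU Ala — identical.
Codon 7: CCG Pro / UCG Ser — nonsynonymous.
Codon 8: AUC Ile / AUC Ile — identical.
Synonymous differences: 1.

1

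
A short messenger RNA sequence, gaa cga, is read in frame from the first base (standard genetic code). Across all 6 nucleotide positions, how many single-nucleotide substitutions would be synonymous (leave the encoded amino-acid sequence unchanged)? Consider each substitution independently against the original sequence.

Codon 1 (GAA, Glu): 1 synonymous substitution.
Codon 2 (CGA, Arg): 4 synonymous substitutions.
Total: 1 + 4 = 5.

5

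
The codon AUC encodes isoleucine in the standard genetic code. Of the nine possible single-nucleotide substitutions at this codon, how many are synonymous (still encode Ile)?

Position 1: none → 0 synonymous.
Position 2: none → 0 synonymous.
Position 3: AUU, AUA → 2 synonymous.
Total: 0 + 0 + 2 = 2.

2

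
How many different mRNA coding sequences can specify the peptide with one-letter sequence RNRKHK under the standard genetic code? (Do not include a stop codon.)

576

Arg: 6 codons.
Asn: 2 codons.
Arg: 6 codons.
Lys: 2 codons.
His: 2 codons.
Lys: 2 codons.
6 × 2 × 6 × 2 × 2 × 2 = 576.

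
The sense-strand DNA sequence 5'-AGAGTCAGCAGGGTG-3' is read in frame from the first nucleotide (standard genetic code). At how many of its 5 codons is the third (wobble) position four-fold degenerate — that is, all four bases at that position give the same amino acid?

Codon 1 AGA (Arg): third position 2-fold.
Codon 2 GTC (Val): third position 4-fold.
Codon 3 AGC (Ser): third position 2-fold.
Codon 4 AGG (Arg): third position 2-fold.
Codon 5 GTG (Val): third position 4-fold.
Four-fold degenerate third positions: 2.

2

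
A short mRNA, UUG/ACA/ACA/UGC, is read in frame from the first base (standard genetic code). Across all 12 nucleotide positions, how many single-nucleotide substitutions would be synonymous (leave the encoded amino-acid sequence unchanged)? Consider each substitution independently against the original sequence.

Codon 1 (UUG, Leu): 2 synonymous substitutions.
Codon 2 (ACA, Thr): 3 synonymous substitutions.
Codon 3 (ACA, Thr): 3 synonymous substitutions.
Codon 4 (UGC, Cys): 1 synonymous substitution.
Total: 2 + 3 + 3 + 1 = 9.

9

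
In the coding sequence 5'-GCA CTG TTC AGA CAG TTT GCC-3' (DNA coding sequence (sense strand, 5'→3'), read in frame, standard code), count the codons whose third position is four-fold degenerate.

Codon 1 GCA (Ala): third position 4-fold.
Codon 2 CTG (Leu): third position 4-fold.
Codon 3 TTC (Phe): third position 2-fold.
Codon 4 AGA (Arg): third position 2-fold.
Codon 5 CAG (Gln): third position 2-fold.
Codon 6 TTT (Phe): third position 2-fold.
Codon 7 GCC (Ala): third position 4-fold.
Four-fold degenerate third positions: 3.

3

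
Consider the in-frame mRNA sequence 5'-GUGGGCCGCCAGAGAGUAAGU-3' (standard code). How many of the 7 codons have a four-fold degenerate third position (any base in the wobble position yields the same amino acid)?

Codon 1 GUG (Val): third position 4-fold.
Codon 2 GGC (Gly): third position 4-fold.
Codon 3 CGC (Arg): third position 4-fold.
Codon 4 CAG (Gln): third position 2-fold.
Codon 5 AGA (Arg): third position 2-fold.
Codon 6 GUA (Val): third position 4-fold.
Codon 7 AGU (Ser): third position 2-fold.
Four-fold degenerate third positions: 4.

4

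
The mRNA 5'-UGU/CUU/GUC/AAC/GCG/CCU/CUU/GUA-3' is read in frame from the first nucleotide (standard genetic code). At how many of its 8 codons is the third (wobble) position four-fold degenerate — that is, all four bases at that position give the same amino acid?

Codon 1 UGU (Cys): third position 2-fold.
Codon 2 CUU (Leu): third position 4-fold.
Codon 3 GUC (Val): third position 4-fold.
Codon 4 AAC (Asn): third position 2-fold.
Codon 5 GCG (Ala): third position 4-fold.
Codon 6 CCU (Pro): third position 4-fold.
Codon 7 CUU (Leu): third position 4-fold.
Codon 8 GUA (Val): third position 4-fold.
Four-fold degenerate third positions: 6.

6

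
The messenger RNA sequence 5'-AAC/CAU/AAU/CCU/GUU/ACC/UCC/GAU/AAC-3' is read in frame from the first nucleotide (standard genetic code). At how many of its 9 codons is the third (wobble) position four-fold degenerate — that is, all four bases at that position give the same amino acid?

4

Codon 1 AAC (Asn): third position 2-fold.
Codon 2 CAU (His): third position 2-fold.
Codon 3 AAU (Asn): third position 2-fold.
Codon 4 CCU (Pro): third position 4-fold.
Codon 5 GUU (Val): third position 4-fold.
Codon 6 ACC (Thr): third position 4-fold.
Codon 7 UCC (Ser): third position 4-fold.
Codon 8 GAU (Asp): third position 2-fold.
Codon 9 AAC (Asn): third position 2-fold.
Four-fold degenerate third positions: 4.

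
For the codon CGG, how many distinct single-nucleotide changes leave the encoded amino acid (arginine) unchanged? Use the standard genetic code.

4

Position 1: AGG → 1 synonymous.
Position 2: none → 0 synonymous.
Position 3: CGU, CGC, CGA → 3 synonymous.
Total: 1 + 0 + 3 = 4.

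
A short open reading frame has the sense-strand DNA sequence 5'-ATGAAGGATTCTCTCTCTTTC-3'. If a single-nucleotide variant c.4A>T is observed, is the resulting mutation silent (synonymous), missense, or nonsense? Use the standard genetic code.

nonsense

Position 4 falls in codon 2: AAG → Lys.
After the substitution the codon is TAG → Stop.
The new codon is a stop codon, so this is a nonsense mutation.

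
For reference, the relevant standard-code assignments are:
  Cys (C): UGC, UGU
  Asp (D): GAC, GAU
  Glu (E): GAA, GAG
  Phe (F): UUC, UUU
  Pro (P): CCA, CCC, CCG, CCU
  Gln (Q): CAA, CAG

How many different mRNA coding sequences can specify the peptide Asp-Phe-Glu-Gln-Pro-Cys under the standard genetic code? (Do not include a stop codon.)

Asp: 2 codons.
Phe: 2 codons.
Glu: 2 codons.
Gln: 2 codons.
Pro: 4 codons.
Cys: 2 codons.
2 × 2 × 2 × 2 × 4 × 2 = 128.

128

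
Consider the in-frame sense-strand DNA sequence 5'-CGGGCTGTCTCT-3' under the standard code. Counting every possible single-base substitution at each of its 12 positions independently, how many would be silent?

Codon 1 (CGG, Arg): 4 synonymous substitutions.
Codon 2 (GCT, Ala): 3 synonymous substitutions.
Codon 3 (GTC, Val): 3 synonymous substitutions.
Codon 4 (TCT, Ser): 3 synonymous substitutions.
Total: 4 + 3 + 3 + 3 = 13.

13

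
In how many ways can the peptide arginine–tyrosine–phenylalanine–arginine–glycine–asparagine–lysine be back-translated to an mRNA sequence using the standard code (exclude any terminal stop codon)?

2304

Arg: 6 codons.
Tyr: 2 codons.
Phe: 2 codons.
Arg: 6 codons.
Gly: 4 codons.
Asn: 2 codons.
Lys: 2 codons.
6 × 2 × 2 × 6 × 4 × 2 × 2 = 2304.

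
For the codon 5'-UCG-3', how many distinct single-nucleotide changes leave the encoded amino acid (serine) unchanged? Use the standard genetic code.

3

Position 1: none → 0 synonymous.
Position 2: none → 0 synonymous.
Position 3: UCU, UCC, UCA → 3 synonymous.
Total: 0 + 0 + 3 = 3.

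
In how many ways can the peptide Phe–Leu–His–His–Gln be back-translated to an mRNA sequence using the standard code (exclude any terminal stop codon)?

Phe: 2 codons.
Leu: 6 codons.
His: 2 codons.
His: 2 codons.
Gln: 2 codons.
2 × 6 × 2 × 2 × 2 = 96.

96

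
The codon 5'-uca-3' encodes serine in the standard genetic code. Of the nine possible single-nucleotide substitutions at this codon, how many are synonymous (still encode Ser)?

3

Position 1: none → 0 synonymous.
Position 2: none → 0 synonymous.
Position 3: UCU, UCC, UCG → 3 synonymous.
Total: 0 + 0 + 3 = 3.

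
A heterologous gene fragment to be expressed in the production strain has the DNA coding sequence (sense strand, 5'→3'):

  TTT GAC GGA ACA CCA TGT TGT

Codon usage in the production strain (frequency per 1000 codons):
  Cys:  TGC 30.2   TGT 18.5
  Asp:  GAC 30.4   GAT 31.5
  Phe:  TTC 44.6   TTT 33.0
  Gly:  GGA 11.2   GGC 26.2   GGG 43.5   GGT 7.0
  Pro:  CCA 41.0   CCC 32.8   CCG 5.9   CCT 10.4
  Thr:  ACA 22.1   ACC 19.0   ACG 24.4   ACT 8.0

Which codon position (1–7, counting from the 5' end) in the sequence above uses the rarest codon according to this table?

3

Codon 1 TTT (Phe): 33.0 per 1000.
Codon 2 GAC (Asp): 30.4 per 1000.
Codon 3 GGA (Gly): 11.2 per 1000.
Codon 4 ACA (Thr): 22.1 per 1000.
Codon 5 CCA (Pro): 41.0 per 1000.
Codon 6 TGT (Cys): 18.5 per 1000.
Codon 7 TGT (Cys): 18.5 per 1000.
Lowest frequency is 11.2 at codon 3.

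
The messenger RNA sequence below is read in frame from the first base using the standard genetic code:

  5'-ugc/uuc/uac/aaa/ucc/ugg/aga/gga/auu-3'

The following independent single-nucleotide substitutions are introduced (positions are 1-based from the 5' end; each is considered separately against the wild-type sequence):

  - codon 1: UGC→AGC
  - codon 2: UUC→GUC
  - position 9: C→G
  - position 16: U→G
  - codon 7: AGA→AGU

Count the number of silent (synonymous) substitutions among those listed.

0

Codon 1: UGC (Cys) → AGC (Ser) — missense.
Codon 2: UUC (Phe) → GUC (Val) — missense.
Codon 3: UAC (Tyr) → UAG (Stop) — nonsense.
Codon 6: UGG (Trp) → GGG (Gly) — missense.
Codon 7: AGA (Arg) → AGU (Ser) — missense.
Synonymous: 0 of 5.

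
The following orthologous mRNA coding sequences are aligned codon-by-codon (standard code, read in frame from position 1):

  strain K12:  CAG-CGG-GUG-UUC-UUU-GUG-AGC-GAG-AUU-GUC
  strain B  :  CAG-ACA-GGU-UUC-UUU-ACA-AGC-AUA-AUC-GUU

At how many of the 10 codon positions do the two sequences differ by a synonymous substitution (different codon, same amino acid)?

Codon 1: CAG Gln / CAG Gln — identical.
Codon 2: CGG Arg / ACA Thr — nonsynonymous.
Codon 3: GUG Val / GGU Gly — nonsynonymous.
Codon 4: UUC Phe / UUC Phe — identical.
Codon 5: UUU Phe / UUU Phe — identical.
Codon 6: GUG Val / ACA Thr — nonsynonymous.
Codon 7: AGC Ser / AGC Ser — identical.
Codon 8: GAG Glu / AUA Ile — nonsynonymous.
Codon 9: AUU Ile / AUC Ile — synonymous.
Codon 10: GUC Val / GUU Val — synonymous.
Synonymous differences: 2.

2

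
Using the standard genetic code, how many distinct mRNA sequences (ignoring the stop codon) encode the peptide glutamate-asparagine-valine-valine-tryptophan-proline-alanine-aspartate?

Glu: 2 codons.
Asn: 2 codons.
Val: 4 codons.
Val: 4 codons.
Trp: 1 codon.
Pro: 4 codons.
Ala: 4 codons.
Asp: 2 codons.
2 × 2 × 4 × 4 × 1 × 4 × 4 × 2 = 2048.

2048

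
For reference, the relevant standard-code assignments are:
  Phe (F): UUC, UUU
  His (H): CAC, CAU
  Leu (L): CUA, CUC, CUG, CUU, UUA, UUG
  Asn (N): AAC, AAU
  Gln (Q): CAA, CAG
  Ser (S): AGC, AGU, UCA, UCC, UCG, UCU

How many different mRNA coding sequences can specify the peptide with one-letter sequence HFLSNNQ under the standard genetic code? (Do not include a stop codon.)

1152

His: 2 codons.
Phe: 2 codons.
Leu: 6 codons.
Ser: 6 codons.
Asn: 2 codons.
Asn: 2 codons.
Gln: 2 codons.
2 × 2 × 6 × 6 × 2 × 2 × 2 = 1152.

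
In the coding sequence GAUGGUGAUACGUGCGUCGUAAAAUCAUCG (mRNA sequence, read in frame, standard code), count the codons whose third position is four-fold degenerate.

Codon 1 GAU (Asp): third position 2-fold.
Codon 2 GGU (Gly): third position 4-fold.
Codon 3 GAU (Asp): third position 2-fold.
Codon 4 ACG (Thr): third position 4-fold.
Codon 5 UGC (Cys): third position 2-fold.
Codon 6 GUC (Val): third position 4-fold.
Codon 7 GUA (Val): third position 4-fold.
Codon 8 AAA (Lys): third position 2-fold.
Codon 9 UCA (Ser): third position 4-fold.
Codon 10 UCG (Ser): third position 4-fold.
Four-fold degenerate third positions: 6.

6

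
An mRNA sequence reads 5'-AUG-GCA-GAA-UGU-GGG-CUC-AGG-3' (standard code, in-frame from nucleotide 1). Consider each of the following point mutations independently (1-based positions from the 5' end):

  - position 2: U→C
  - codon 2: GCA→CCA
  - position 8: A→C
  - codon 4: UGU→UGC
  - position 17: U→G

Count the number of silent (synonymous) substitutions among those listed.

1

Codon 1: AUG (Met) → ACG (Thr) — missense.
Codon 2: GCA (Ala) → CCA (Pro) — missense.
Codon 3: GAA (Glu) → GCA (Ala) — missense.
Codon 4: UGU (Cys) → UGC (Cys) — synonymous.
Codon 6: CUC (Leu) → CGC (Arg) — missense.
Synonymous: 1 of 5.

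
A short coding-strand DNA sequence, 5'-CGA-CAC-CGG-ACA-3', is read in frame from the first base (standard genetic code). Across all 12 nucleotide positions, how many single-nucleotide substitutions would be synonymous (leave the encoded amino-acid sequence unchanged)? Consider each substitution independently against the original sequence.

12

Codon 1 (CGA, Arg): 4 synonymous substitutions.
Codon 2 (CAC, His): 1 synonymous substitution.
Codon 3 (CGG, Arg): 4 synonymous substitutions.
Codon 4 (ACA, Thr): 3 synonymous substitutions.
Total: 4 + 1 + 4 + 3 = 12.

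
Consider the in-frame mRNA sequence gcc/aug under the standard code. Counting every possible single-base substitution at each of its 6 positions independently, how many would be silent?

Codon 1 (GCC, Ala): 3 synonymous substitutions.
Codon 2 (AUG, Met): 0 synonymous substitutions.
Total: 3 + 0 = 3.

3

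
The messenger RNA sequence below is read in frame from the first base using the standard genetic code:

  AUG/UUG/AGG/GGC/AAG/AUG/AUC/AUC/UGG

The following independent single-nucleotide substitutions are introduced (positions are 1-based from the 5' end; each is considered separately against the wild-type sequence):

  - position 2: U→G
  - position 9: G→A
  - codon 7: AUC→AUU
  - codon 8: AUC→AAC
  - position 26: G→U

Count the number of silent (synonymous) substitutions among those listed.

Codon 1: AUG (Met) → AGG (Arg) — missense.
Codon 3: AGG (Arg) → AGA (Arg) — synonymous.
Codon 7: AUC (Ile) → AUU (Ile) — synonymous.
Codon 8: AUC (Ile) → AAC (Asn) — missense.
Codon 9: UGG (Trp) → UUG (Leu) — missense.
Synonymous: 2 of 5.

2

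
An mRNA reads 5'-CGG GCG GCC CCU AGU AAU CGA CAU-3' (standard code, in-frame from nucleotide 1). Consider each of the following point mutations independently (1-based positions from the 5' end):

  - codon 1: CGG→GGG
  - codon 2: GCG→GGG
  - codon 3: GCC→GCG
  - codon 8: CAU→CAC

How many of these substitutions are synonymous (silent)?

2

Codon 1: CGG (Arg) → GGG (Gly) — missense.
Codon 2: GCG (Ala) → GGG (Gly) — missense.
Codon 3: GCC (Ala) → GCG (Ala) — synonymous.
Codon 8: CAU (His) → CAC (His) — synonymous.
Synonymous: 2 of 4.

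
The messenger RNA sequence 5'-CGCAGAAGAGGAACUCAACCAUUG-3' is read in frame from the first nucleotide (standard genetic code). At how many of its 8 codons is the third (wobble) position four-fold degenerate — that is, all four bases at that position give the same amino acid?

Codon 1 CGC (Arg): third position 4-fold.
Codon 2 AGA (Arg): third position 2-fold.
Codon 3 AGA (Arg): third position 2-fold.
Codon 4 GGA (Gly): third position 4-fold.
Codon 5 ACU (Thr): third position 4-fold.
Codon 6 CAA (Gln): third position 2-fold.
Codon 7 CCA (Pro): third position 4-fold.
Codon 8 UUG (Leu): third position 2-fold.
Four-fold degenerate third positions: 4.

4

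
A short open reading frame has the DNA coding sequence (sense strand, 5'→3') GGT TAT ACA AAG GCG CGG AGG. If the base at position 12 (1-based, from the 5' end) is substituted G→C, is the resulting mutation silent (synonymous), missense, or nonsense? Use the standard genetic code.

missense

Position 12 falls in codon 4: AAG → Lys.
After the substitution the codon is AAC → Asn.
Lys ≠ Asn, so this is a missense mutation.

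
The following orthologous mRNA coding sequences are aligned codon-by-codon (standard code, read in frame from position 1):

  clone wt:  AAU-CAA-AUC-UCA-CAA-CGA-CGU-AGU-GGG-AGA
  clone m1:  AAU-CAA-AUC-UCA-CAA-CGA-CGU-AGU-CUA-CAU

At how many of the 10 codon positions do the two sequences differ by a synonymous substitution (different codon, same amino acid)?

Codon 1: AAU Asn / AAU Asn — identical.
Codon 2: CAA Gln / CAA Gln — identical.
Codon 3: AUC Ile / AUC Ile — identical.
Codon 4: UCA Ser / UCA Ser — identical.
Codon 5: CAA Gln / CAA Gln — identical.
Codon 6: CGA Arg / CGA Arg — identical.
Codon 7: CGU Arg / CGU Arg — identical.
Codon 8: AGU Ser / AGU Ser — identical.
Codon 9: GGG Gly / CUA Leu — nonsynonymous.
Codon 10: AGA Arg / CAU His — nonsynonymous.
Synonymous differences: 0.

0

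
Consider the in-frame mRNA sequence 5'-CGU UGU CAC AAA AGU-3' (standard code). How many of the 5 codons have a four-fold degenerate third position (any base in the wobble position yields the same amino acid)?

1

Codon 1 CGU (Arg): third position 4-fold.
Codon 2 UGU (Cys): third position 2-fold.
Codon 3 CAC (His): third position 2-fold.
Codon 4 AAA (Lys): third position 2-fold.
Codon 5 AGU (Ser): third position 2-fold.
Four-fold degenerate third positions: 1.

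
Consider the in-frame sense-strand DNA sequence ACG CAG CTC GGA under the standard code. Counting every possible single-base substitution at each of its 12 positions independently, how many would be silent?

Codon 1 (ACG, Thr): 3 synonymous substitutions.
Codon 2 (CAG, Gln): 1 synonymous substitution.
Codon 3 (CTC, Leu): 3 synonymous substitutions.
Codon 4 (GGA, Gly): 3 synonymous substitutions.
Total: 3 + 1 + 3 + 3 = 10.

10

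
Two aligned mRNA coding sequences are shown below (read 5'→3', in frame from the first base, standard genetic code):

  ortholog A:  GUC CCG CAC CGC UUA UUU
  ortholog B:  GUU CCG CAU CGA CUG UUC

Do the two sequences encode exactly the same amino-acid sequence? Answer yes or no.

yes

Codon 1: GUC Val / GUU Val — synonymous.
Codon 2: CCG Pro / CCG Pro — identical.
Codon 3: CAC His / CAU His — synonymous.
Codon 4: CGC Arg / CGA Arg — synonymous.
Codon 5: UUA Leu / CUG Leu — synonymous.
Codon 6: UUU Phe / UUC Phe — synonymous.
Nonsynonymous differences: 0 → same protein.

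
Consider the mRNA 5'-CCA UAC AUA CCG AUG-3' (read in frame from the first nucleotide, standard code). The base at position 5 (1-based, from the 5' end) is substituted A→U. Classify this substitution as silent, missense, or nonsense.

Position 5 falls in codon 2: UAC → Tyr.
After the substitution the codon is UUC → Phe.
Tyr ≠ Phe, so this is a missense mutation.

missense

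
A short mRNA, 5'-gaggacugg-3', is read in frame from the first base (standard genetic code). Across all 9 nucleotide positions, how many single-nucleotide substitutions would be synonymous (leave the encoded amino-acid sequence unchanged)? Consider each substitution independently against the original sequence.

2

Codon 1 (GAG, Glu): 1 synonymous substitution.
Codon 2 (GAC, Asp): 1 synonymous substitution.
Codon 3 (UGG, Trp): 0 synonymous substitutions.
Total: 1 + 1 + 0 = 2.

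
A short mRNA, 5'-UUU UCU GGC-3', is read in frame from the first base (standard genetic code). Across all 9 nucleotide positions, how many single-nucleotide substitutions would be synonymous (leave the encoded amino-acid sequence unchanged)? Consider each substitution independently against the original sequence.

7

Codon 1 (UUU, Phe): 1 synonymous substitution.
Codon 2 (UCU, Ser): 3 synonymous substitutions.
Codon 3 (GGC, Gly): 3 synonymous substitutions.
Total: 1 + 3 + 3 = 7.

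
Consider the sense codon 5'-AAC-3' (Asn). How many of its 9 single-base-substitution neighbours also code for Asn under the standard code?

Position 1: none → 0 synonymous.
Position 2: none → 0 synonymous.
Position 3: AAT → 1 synonymous.
Total: 0 + 0 + 1 = 1.

1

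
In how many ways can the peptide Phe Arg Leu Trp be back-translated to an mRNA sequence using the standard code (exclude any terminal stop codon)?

72

Phe: 2 codons.
Arg: 6 codons.
Leu: 6 codons.
Trp: 1 codon.
2 × 6 × 6 × 1 = 72.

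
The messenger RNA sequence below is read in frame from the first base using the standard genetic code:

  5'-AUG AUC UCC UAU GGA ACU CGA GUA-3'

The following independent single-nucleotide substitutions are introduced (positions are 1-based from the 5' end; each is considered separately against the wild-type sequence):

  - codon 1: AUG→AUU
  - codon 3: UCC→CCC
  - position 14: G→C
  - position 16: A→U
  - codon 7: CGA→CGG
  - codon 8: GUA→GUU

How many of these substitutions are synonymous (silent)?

Codon 1: AUG (Met) → AUU (Ile) — missense.
Codon 3: UCC (Ser) → CCC (Pro) — missense.
Codon 5: GGA (Gly) → GCA (Ala) — missense.
Codon 6: ACU (Thr) → UCU (Ser) — missense.
Codon 7: CGA (Arg) → CGG (Arg) — synonymous.
Codon 8: GUA (Val) → GUU (Val) — synonymous.
Synonymous: 2 of 6.

2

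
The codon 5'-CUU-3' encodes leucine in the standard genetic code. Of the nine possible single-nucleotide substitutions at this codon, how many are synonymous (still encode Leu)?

Position 1: none → 0 synonymous.
Position 2: none → 0 synonymous.
Position 3: CUC, CUA, CUG → 3 synonymous.
Total: 0 + 0 + 3 = 3.

3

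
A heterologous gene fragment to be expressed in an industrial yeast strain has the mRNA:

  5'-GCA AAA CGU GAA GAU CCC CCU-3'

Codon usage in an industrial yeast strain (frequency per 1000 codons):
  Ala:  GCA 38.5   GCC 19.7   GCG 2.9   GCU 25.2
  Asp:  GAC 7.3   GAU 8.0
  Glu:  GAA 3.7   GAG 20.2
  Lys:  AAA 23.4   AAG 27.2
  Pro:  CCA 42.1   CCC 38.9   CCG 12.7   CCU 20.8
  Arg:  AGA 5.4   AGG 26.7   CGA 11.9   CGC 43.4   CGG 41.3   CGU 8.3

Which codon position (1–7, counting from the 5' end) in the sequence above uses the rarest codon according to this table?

4

Codon 1 GCA (Ala): 38.5 per 1000.
Codon 2 AAA (Lys): 23.4 per 1000.
Codon 3 CGU (Arg): 8.3 per 1000.
Codon 4 GAA (Glu): 3.7 per 1000.
Codon 5 GAU (Asp): 8.0 per 1000.
Codon 6 CCC (Pro): 38.9 per 1000.
Codon 7 CCU (Pro): 20.8 per 1000.
Lowest frequency is 3.7 at codon 4.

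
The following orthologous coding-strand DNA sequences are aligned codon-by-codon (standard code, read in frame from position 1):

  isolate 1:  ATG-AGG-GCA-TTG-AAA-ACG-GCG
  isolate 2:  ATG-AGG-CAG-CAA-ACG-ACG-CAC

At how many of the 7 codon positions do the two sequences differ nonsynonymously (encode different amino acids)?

4

Codon 1: ATG Met / ATG Met — identical.
Codon 2: AGG Arg / AGG Arg — identical.
Codon 3: GCA Ala / CAG Gln — nonsynonymous.
Codon 4: TTG Leu / CAA Gln — nonsynonymous.
Codon 5: AAA Lys / ACG Thr — nonsynonymous.
Codon 6: ACG Thr / ACG Thr — identical.
Codon 7: GCG Ala / CAC His — nonsynonymous.
Nonsynonymous differences: 4.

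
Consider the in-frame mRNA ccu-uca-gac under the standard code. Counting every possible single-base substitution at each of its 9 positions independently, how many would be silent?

7

Codon 1 (CCU, Pro): 3 synonymous substitutions.
Codon 2 (UCA, Ser): 3 synonymous substitutions.
Codon 3 (GAC, Asp): 1 synonymous substitution.
Total: 3 + 3 + 1 = 7.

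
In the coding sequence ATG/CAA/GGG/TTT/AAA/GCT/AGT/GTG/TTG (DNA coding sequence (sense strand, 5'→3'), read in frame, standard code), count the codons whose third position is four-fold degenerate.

Codon 1 ATG (Met): third position 1-fold.
Codon 2 CAA (Gln): third position 2-fold.
Codon 3 GGG (Gly): third position 4-fold.
Codon 4 TTT (Phe): third position 2-fold.
Codon 5 AAA (Lys): third position 2-fold.
Codon 6 GCT (Ala): third position 4-fold.
Codon 7 AGT (Ser): third position 2-fold.
Codon 8 GTG (Val): third position 4-fold.
Codon 9 TTG (Leu): third position 2-fold.
Four-fold degenerate third positions: 3.

3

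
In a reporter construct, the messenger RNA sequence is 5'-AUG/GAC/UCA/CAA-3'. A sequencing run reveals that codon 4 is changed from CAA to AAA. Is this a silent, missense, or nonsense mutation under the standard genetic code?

missense

Position 10 falls in codon 4: CAA → Gln.
After the substitution the codon is AAA → Lys.
Gln ≠ Lys, so this is a missense mutation.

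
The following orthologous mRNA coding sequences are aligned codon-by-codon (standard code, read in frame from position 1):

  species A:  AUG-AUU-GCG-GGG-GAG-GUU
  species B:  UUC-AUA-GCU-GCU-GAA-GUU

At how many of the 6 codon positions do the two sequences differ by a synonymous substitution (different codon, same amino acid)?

Codon 1: AUG Met / UUC Phe — nonsynonymous.
Codon 2: AUU Ile / AUA Ile — synonymous.
Codon 3: GCG Ala / GCU Ala — synonymous.
Codon 4: GGG Gly / GCU Ala — nonsynonymous.
Codon 5: GAG Glu / GAA Glu — synonymous.
Codon 6: GUU Val / GUU Val — identical.
Synonymous differences: 3.

3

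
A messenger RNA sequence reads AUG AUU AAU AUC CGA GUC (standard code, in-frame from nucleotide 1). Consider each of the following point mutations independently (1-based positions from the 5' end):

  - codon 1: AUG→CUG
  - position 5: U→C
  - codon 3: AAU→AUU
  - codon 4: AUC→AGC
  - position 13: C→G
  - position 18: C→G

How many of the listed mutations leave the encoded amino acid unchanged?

1

Codon 1: AUG (Met) → CUG (Leu) — missense.
Codon 2: AUU (Ile) → ACU (Thr) — missense.
Codon 3: AAU (Asn) → AUU (Ile) — missense.
Codon 4: AUC (Ile) → AGC (Ser) — missense.
Codon 5: CGA (Arg) → GGA (Gly) — missense.
Codon 6: GUC (Val) → GUG (Val) — synonymous.
Synonymous: 1 of 6.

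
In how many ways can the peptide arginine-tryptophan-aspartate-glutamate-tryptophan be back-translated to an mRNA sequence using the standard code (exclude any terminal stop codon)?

24

Arg: 6 codons.
Trp: 1 codon.
Asp: 2 codons.
Glu: 2 codons.
Trp: 1 codon.
6 × 1 × 2 × 2 × 1 = 24.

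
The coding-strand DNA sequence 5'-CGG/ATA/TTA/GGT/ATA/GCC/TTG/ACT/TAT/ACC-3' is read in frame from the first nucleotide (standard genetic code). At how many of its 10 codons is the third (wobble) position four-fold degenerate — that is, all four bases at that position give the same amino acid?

Codon 1 CGG (Arg): third position 4-fold.
Codon 2 ATA (Ile): third position 3-fold.
Codon 3 TTA (Leu): third position 2-fold.
Codon 4 GGT (Gly): third position 4-fold.
Codon 5 ATA (Ile): third position 3-fold.
Codon 6 GCC (Ala): third position 4-fold.
Codon 7 TTG (Leu): third position 2-fold.
Codon 8 ACT (Thr): third position 4-fold.
Codon 9 TAT (Tyr): third position 2-fold.
Codon 10 ACC (Thr): third position 4-fold.
Four-fold degenerate third positions: 5.

5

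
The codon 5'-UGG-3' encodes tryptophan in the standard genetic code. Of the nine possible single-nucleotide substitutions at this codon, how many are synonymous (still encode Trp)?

0

Position 1: none → 0 synonymous.
Position 2: none → 0 synonymous.
Position 3: none → 0 synonymous.
Total: 0 + 0 + 0 = 0.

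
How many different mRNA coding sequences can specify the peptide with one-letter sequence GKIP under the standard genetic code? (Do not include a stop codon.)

96

Gly: 4 codons.
Lys: 2 codons.
Ile: 3 codons.
Pro: 4 codons.
4 × 2 × 3 × 4 = 96.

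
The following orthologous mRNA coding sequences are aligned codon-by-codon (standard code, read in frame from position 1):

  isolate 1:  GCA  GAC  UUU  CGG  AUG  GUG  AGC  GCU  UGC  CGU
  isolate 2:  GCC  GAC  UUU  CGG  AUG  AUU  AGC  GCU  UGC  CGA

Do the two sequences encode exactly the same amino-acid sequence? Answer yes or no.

no

Codon 1: GCA Ala / GCC Ala — synonymous.
Codon 2: GAC Asp / GAC Asp — identical.
Codon 3: UUU Phe / UUU Phe — identical.
Codon 4: CGG Arg / CGG Arg — identical.
Codon 5: AUG Met / AUG Met — identical.
Codon 6: GUG Val / AUU Ile — nonsynonymous.
Codon 7: AGC Ser / AGC Ser — identical.
Codon 8: GCU Ala / GCU Ala — identical.
Codon 9: UGC Cys / UGC Cys — identical.
Codon 10: CGU Arg / CGA Arg — synonymous.
Nonsynonymous differences: 1 → different protein.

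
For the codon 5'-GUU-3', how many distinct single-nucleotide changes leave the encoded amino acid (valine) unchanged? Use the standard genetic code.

Position 1: none → 0 synonymous.
Position 2: none → 0 synonymous.
Position 3: GUC, GUA, GUG → 3 synonymous.
Total: 0 + 0 + 3 = 3.

3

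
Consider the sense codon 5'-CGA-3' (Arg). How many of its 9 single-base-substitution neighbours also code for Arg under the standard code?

Position 1: AGA → 1 synonymous.
Position 2: none → 0 synonymous.
Position 3: CGU, CGC, CGG → 3 synonymous.
Total: 1 + 0 + 3 = 4.

4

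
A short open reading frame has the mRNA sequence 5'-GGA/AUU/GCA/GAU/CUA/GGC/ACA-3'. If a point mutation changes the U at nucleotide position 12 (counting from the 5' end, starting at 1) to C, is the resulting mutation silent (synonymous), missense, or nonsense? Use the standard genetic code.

Position 12 falls in codon 4: GAU → Asp.
After the substitution the codon is GAC → Asp.
Both encode Asp, so the change is synonymous.

silent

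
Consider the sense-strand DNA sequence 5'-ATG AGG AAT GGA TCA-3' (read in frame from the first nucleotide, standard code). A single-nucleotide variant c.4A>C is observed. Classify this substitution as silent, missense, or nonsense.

Position 4 falls in codon 2: AGG → Arg.
After the substitution the codon is CGG → Arg.
Both encode Arg, so the change is synonymous.

silent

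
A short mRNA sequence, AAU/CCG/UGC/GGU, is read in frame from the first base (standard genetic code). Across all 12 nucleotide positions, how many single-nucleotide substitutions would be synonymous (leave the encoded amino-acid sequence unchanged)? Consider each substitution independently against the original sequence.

Codon 1 (AAU, Asn): 1 synonymous substitution.
Codon 2 (CCG, Pro): 3 synonymous substitutions.
Codon 3 (UGC, Cys): 1 synonymous substitution.
Codon 4 (GGU, Gly): 3 synonymous substitutions.
Total: 1 + 3 + 1 + 3 = 8.

8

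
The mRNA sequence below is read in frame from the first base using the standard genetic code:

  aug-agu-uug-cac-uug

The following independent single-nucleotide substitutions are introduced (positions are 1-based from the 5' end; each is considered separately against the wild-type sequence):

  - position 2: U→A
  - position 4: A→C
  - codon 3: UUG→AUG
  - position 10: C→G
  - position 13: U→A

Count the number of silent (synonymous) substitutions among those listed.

0

Codon 1: AUG (Met) → AAG (Lys) — missense.
Codon 2: AGU (Ser) → CGU (Arg) — missense.
Codon 3: UUG (Leu) → AUG (Met) — missense.
Codon 4: CAC (His) → GAC (Asp) — missense.
Codon 5: UUG (Leu) → AUG (Met) — missense.
Synonymous: 0 of 5.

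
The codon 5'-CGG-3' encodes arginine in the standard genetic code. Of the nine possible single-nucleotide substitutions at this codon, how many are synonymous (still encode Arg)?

Position 1: AGG → 1 synonymous.
Position 2: none → 0 synonymous.
Position 3: CGT, CGC, CGA → 3 synonymous.
Total: 1 + 0 + 3 = 4.

4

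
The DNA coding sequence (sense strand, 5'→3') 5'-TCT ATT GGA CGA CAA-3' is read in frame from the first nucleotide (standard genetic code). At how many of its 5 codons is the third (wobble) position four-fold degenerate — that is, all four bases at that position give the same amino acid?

3

Codon 1 TCT (Ser): third position 4-fold.
Codon 2 ATT (Ile): third position 3-fold.
Codon 3 GGA (Gly): third position 4-fold.
Codon 4 CGA (Arg): third position 4-fold.
Codon 5 CAA (Gln): third position 2-fold.
Four-fold degenerate third positions: 3.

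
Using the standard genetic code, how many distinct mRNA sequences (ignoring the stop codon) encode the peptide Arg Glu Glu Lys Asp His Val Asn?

Arg: 6 codons.
Glu: 2 codons.
Glu: 2 codons.
Lys: 2 codons.
Asp: 2 codons.
His: 2 codons.
Val: 4 codons.
Asn: 2 codons.
6 × 2 × 2 × 2 × 2 × 2 × 4 × 2 = 1536.

1536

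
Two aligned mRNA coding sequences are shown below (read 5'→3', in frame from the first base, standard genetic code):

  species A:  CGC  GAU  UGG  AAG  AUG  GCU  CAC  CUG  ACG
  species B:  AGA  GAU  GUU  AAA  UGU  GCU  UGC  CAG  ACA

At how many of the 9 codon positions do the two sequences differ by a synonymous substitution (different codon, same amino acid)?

Codon 1: CGC Arg / AGA Arg — synonymous.
Codon 2: GAU Asp / GAU Asp — identical.
Codon 3: UGG Trp / GUU Val — nonsynonymous.
Codon 4: AAG Lys / AAA Lys — synonymous.
Codon 5: AUG Met / UGU Cys — nonsynonymous.
Codon 6: GCU Ala / GCU Ala — identical.
Codon 7: CAC His / UGC Cys — nonsynonymous.
Codon 8: CUG Leu / CAG Gln — nonsynonymous.
Codon 9: ACG Thr / ACA Thr — synonymous.
Synonymous differences: 3.

3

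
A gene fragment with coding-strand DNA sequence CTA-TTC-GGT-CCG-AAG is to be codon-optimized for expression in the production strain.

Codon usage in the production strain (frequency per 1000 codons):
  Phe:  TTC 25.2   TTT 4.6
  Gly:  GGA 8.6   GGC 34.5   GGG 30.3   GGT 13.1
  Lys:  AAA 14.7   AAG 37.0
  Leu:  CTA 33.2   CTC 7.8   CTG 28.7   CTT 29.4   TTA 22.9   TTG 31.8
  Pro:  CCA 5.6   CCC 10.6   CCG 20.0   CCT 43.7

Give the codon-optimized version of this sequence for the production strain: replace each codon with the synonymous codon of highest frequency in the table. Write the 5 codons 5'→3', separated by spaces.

CTA TTC GGC CCT AAG

Codon 1 (Leu): best is CTA at 33.2.
Codon 2 (Phe): best is TTC at 25.2.
Codon 3 (Gly): best is GGC at 34.5.
Codon 4 (Pro): best is CCT at 43.7.
Codon 5 (Lys): best is AAG at 37.0.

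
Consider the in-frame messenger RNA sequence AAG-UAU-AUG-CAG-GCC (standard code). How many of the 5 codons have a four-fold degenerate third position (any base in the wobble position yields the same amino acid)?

1

Codon 1 AAG (Lys): third position 2-fold.
Codon 2 UAU (Tyr): third position 2-fold.
Codon 3 AUG (Met): third position 1-fold.
Codon 4 CAG (Gln): third position 2-fold.
Codon 5 GCC (Ala): third position 4-fold.
Four-fold degenerate third positions: 1.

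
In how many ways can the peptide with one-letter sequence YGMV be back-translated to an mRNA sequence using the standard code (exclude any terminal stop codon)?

Tyr: 2 codons.
Gly: 4 codons.
Met: 1 codon.
Val: 4 codons.
2 × 4 × 1 × 4 = 32.

32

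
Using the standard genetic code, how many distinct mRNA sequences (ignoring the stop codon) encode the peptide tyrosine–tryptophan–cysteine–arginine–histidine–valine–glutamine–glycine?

Tyr: 2 codons.
Trp: 1 codon.
Cys: 2 codons.
Arg: 6 codons.
His: 2 codons.
Val: 4 codons.
Gln: 2 codons.
Gly: 4 codons.
2 × 1 × 2 × 6 × 2 × 4 × 2 × 4 = 1536.

1536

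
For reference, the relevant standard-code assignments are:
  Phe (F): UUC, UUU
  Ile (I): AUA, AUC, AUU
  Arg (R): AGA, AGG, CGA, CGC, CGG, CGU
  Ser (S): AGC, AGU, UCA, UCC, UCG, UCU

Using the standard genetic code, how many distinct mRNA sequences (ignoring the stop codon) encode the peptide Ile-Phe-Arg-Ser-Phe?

432

Ile: 3 codons.
Phe: 2 codons.
Arg: 6 codons.
Ser: 6 codons.
Phe: 2 codons.
3 × 2 × 6 × 6 × 2 = 432.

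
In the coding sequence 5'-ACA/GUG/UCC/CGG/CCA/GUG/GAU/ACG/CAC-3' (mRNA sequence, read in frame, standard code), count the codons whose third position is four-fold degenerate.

Codon 1 ACA (Thr): third position 4-fold.
Codon 2 GUG (Val): third position 4-fold.
Codon 3 UCC (Ser): third position 4-fold.
Codon 4 CGG (Arg): third position 4-fold.
Codon 5 CCA (Pro): third position 4-fold.
Codon 6 GUG (Val): third position 4-fold.
Codon 7 GAU (Asp): third position 2-fold.
Codon 8 ACG (Thr): third position 4-fold.
Codon 9 CAC (His): third position 2-fold.
Four-fold degenerate third positions: 7.

7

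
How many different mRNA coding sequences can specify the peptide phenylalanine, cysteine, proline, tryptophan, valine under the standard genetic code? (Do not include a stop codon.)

64

Phe: 2 codons.
Cys: 2 codons.
Pro: 4 codons.
Trp: 1 codon.
Val: 4 codons.
2 × 2 × 4 × 1 × 4 = 64.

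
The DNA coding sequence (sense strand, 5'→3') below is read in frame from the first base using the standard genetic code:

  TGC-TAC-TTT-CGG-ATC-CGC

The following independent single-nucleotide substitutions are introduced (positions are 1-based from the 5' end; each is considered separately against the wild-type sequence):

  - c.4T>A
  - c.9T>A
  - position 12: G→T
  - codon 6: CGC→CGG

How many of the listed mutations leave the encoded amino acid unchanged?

2

Codon 2: TAC (Tyr) → AAC (Asn) — missense.
Codon 3: TTT (Phe) → TTA (Leu) — missense.
Codon 4: CGG (Arg) → CGT (Arg) — synonymous.
Codon 6: CGC (Arg) → CGG (Arg) — synonymous.
Synonymous: 2 of 4.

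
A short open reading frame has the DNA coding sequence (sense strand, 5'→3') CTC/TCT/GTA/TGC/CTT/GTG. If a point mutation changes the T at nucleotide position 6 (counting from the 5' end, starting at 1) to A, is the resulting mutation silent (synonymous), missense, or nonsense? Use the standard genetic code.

silent

Position 6 falls in codon 2: TCT → Ser.
After the substitution the codon is TCA → Ser.
Both encode Ser, so the change is synonymous.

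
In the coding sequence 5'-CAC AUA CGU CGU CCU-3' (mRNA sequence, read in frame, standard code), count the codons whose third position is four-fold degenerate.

Codon 1 CAC (His): third position 2-fold.
Codon 2 AUA (Ile): third position 3-fold.
Codon 3 CGU (Arg): third position 4-fold.
Codon 4 CGU (Arg): third position 4-fold.
Codon 5 CCU (Pro): third position 4-fold.
Four-fold degenerate third positions: 3.

3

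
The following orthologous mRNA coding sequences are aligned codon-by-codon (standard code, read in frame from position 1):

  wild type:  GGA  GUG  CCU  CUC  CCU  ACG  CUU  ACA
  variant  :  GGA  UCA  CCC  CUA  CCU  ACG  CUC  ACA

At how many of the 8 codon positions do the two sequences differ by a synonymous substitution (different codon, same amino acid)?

3

Codon 1: GGA Gly / GGA Gly — identical.
Codon 2: GUG Val / UCA Ser — nonsynonymous.
Codon 3: CCU Pro / CCC Pro — synonymous.
Codon 4: CUC Leu / CUA Leu — synonymous.
Codon 5: CCU Pro / CCU Pro — identical.
Codon 6: ACG Thr / ACG Thr — identical.
Codon 7: CUU Leu / CUC Leu — synonymous.
Codon 8: ACA Thr / ACA Thr — identical.
Synonymous differences: 3.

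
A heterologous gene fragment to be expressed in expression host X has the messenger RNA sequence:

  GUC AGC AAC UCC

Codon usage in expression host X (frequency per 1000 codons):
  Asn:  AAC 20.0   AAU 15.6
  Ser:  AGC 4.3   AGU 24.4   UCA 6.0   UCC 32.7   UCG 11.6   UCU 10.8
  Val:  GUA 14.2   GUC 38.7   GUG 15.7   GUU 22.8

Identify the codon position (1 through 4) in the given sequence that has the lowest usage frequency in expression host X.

Codon 1 GUC (Val): 38.7 per 1000.
Codon 2 AGC (Ser): 4.3 per 1000.
Codon 3 AAC (Asn): 20.0 per 1000.
Codon 4 UCC (Ser): 32.7 per 1000.
Lowest frequency is 4.3 at codon 2.

2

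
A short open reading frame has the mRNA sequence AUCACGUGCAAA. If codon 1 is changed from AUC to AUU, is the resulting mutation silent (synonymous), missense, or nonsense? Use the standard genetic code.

silent

Position 3 falls in codon 1: AUC → Ile.
After the substitution the codon is AUU → Ile.
Both encode Ile, so the change is synonymous.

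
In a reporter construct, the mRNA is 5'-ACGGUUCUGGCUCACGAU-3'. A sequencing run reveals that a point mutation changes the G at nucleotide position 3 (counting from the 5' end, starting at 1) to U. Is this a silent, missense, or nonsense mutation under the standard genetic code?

silent

Position 3 falls in codon 1: ACG → Thr.
After the substitution the codon is ACU → Thr.
Both encode Thr, so the change is synonymous.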